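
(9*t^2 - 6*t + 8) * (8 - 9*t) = -81*t^3 + 126*t^2 - 120*t + 64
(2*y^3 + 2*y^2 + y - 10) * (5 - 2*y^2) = -4*y^5 - 4*y^4 + 8*y^3 + 30*y^2 + 5*y - 50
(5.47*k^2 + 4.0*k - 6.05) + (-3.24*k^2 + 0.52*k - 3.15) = 2.23*k^2 + 4.52*k - 9.2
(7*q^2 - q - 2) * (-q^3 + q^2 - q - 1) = -7*q^5 + 8*q^4 - 6*q^3 - 8*q^2 + 3*q + 2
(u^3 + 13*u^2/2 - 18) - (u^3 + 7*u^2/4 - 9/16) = 19*u^2/4 - 279/16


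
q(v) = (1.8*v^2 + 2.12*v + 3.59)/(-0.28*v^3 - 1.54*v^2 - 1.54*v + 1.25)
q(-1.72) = 6.86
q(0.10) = 3.54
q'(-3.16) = 37.69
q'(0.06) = 6.88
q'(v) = (3.6*v + 2.12)/(-0.28*v^3 - 1.54*v^2 - 1.54*v + 1.25) + (0.84*v^2 + 3.08*v + 1.54)*(1.8*v^2 + 2.12*v + 3.59)/(-0.28*v^3 - 1.54*v^2 - 1.54*v + 1.25)^2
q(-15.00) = 0.60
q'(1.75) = 0.98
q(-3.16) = -34.88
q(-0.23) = 2.10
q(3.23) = -1.00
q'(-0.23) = 2.05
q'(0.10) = 8.37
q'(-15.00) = 0.06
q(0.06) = 3.23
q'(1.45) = 1.71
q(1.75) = -1.67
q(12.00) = -0.40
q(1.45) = -2.06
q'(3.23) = 0.22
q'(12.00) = 0.03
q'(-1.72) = -16.68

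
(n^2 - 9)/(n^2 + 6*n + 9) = (n - 3)/(n + 3)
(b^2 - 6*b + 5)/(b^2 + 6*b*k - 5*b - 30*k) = (b - 1)/(b + 6*k)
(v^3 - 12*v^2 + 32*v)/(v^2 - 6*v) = (v^2 - 12*v + 32)/(v - 6)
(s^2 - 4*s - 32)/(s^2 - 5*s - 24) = (s + 4)/(s + 3)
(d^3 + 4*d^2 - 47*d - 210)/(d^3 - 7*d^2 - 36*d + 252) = (d + 5)/(d - 6)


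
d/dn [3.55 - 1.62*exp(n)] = -1.62*exp(n)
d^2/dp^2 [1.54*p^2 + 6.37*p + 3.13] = 3.08000000000000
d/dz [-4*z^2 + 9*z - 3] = 9 - 8*z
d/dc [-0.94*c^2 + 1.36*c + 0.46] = 1.36 - 1.88*c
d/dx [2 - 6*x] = -6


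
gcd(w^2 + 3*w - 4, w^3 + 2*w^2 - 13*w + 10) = w - 1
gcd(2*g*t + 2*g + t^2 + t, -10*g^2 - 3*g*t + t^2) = 2*g + t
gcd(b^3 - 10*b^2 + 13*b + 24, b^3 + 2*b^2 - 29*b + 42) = b - 3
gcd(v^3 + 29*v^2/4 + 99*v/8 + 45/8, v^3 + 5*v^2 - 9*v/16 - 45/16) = v^2 + 23*v/4 + 15/4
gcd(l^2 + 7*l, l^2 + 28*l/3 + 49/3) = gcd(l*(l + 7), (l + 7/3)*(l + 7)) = l + 7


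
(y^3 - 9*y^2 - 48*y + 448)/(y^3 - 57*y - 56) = (y - 8)/(y + 1)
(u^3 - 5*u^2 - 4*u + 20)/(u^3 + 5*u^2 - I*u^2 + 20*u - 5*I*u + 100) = (u^3 - 5*u^2 - 4*u + 20)/(u^3 + u^2*(5 - I) + 5*u*(4 - I) + 100)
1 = 1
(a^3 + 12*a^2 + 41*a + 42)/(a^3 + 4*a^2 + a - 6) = (a + 7)/(a - 1)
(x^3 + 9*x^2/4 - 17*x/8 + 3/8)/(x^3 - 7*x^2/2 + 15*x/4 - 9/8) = (4*x^2 + 11*x - 3)/(4*x^2 - 12*x + 9)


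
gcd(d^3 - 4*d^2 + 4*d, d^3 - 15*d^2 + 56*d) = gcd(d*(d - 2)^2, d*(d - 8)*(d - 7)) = d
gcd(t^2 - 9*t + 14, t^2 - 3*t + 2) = t - 2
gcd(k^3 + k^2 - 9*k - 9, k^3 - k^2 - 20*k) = 1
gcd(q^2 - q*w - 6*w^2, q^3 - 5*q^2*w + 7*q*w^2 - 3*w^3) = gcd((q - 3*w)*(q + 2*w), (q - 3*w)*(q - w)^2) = q - 3*w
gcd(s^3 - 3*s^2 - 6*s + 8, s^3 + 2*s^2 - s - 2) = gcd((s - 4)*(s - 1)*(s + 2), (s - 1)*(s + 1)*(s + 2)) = s^2 + s - 2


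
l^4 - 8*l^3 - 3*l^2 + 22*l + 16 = (l - 8)*(l - 2)*(l + 1)^2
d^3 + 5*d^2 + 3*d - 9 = (d - 1)*(d + 3)^2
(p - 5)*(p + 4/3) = p^2 - 11*p/3 - 20/3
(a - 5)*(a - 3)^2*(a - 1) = a^4 - 12*a^3 + 50*a^2 - 84*a + 45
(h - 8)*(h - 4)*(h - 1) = h^3 - 13*h^2 + 44*h - 32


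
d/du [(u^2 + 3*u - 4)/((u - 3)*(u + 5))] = (-u^2 - 22*u - 37)/(u^4 + 4*u^3 - 26*u^2 - 60*u + 225)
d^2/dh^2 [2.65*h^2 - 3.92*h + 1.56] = 5.30000000000000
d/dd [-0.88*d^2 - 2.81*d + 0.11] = -1.76*d - 2.81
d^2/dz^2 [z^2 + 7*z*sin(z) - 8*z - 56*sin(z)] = -7*z*sin(z) + 56*sin(z) + 14*cos(z) + 2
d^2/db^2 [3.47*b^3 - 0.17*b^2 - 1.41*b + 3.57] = 20.82*b - 0.34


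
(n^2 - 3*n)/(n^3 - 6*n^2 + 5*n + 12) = n/(n^2 - 3*n - 4)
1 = 1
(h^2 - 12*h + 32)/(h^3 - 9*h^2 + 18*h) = (h^2 - 12*h + 32)/(h*(h^2 - 9*h + 18))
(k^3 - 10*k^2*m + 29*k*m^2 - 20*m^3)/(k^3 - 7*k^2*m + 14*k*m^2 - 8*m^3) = (k - 5*m)/(k - 2*m)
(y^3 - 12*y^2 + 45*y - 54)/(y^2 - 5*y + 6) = (y^2 - 9*y + 18)/(y - 2)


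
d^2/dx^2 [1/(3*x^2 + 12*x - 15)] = 2*(-x^2 - 4*x + 4*(x + 2)^2 + 5)/(3*(x^2 + 4*x - 5)^3)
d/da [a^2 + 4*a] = 2*a + 4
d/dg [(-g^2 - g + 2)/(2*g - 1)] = (-2*g^2 + 2*g - 3)/(4*g^2 - 4*g + 1)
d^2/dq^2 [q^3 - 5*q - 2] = 6*q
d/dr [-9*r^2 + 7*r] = 7 - 18*r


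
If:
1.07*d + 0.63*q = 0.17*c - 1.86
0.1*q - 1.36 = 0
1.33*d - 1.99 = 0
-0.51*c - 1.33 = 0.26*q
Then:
No Solution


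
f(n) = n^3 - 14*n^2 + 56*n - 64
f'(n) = 3*n^2 - 28*n + 56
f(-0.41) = -89.38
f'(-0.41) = 67.98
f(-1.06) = -140.28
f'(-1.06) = 89.05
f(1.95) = -0.62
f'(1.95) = 12.81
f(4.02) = -0.16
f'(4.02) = -8.08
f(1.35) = -11.45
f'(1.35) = 23.67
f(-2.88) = -365.29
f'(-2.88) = 161.52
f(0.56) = -36.85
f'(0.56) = 41.26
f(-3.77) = -527.68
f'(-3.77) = 204.20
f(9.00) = 35.00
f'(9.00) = 47.00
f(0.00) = -64.00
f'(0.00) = 56.00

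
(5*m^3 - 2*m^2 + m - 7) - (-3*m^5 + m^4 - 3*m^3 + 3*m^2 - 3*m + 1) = 3*m^5 - m^4 + 8*m^3 - 5*m^2 + 4*m - 8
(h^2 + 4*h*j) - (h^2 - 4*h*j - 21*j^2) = 8*h*j + 21*j^2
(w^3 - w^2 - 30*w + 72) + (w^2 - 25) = w^3 - 30*w + 47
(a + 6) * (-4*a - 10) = -4*a^2 - 34*a - 60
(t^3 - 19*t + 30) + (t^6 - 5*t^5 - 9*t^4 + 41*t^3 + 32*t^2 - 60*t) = t^6 - 5*t^5 - 9*t^4 + 42*t^3 + 32*t^2 - 79*t + 30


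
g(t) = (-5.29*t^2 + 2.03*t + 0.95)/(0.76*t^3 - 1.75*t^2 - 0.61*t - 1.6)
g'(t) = (2.03 - 10.58*t)/(0.76*t^3 - 1.75*t^2 - 0.61*t - 1.6) + (-5.29*t^2 + 2.03*t + 0.95)*(-2.28*t^2 + 3.5*t + 0.61)/(0.76*t^3 - 1.75*t^2 - 0.61*t - 1.6)^2 = (4.0204*t^4 - 3.0856*t^3 + 4.6134*t^2 + 20.253*t - 2.6685)/(0.5776*t^6 - 2.66*t^5 + 2.1353*t^4 - 0.297000000000001*t^3 + 5.9721*t^2 + 1.952*t + 2.56)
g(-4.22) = 1.17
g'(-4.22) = 0.20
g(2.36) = 8.48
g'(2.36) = 19.81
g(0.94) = 0.59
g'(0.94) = 2.20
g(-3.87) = 1.24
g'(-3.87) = 0.22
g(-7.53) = 0.75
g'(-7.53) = 0.08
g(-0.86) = 1.65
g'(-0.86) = -1.54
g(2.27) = 6.97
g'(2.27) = 14.22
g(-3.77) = 1.26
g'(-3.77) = 0.23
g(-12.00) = 0.50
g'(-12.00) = 0.04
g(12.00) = -0.70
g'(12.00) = 0.07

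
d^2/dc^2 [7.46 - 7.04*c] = 0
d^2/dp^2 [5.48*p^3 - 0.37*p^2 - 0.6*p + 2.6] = 32.88*p - 0.74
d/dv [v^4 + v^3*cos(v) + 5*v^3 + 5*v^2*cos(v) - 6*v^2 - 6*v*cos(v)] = -v^3*sin(v) + 4*v^3 - 5*v^2*sin(v) + 3*v^2*cos(v) + 15*v^2 + 6*v*sin(v) + 10*v*cos(v) - 12*v - 6*cos(v)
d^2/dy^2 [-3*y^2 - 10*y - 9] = -6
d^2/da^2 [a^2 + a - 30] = 2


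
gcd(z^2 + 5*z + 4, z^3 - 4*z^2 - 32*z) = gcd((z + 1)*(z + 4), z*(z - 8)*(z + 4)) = z + 4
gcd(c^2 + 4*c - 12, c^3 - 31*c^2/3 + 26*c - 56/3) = c - 2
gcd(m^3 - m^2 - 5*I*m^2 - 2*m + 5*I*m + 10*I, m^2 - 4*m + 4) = m - 2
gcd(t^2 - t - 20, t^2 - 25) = t - 5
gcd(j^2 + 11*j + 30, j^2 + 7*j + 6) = j + 6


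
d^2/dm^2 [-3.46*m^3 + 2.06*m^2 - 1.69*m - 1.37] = 4.12 - 20.76*m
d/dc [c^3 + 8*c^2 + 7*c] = 3*c^2 + 16*c + 7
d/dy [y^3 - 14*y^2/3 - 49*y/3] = 3*y^2 - 28*y/3 - 49/3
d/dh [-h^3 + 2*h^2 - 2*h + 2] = -3*h^2 + 4*h - 2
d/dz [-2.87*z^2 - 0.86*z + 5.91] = -5.74*z - 0.86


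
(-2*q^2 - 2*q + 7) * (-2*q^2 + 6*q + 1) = 4*q^4 - 8*q^3 - 28*q^2 + 40*q + 7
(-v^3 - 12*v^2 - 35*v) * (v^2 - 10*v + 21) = -v^5 - 2*v^4 + 64*v^3 + 98*v^2 - 735*v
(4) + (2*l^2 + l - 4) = 2*l^2 + l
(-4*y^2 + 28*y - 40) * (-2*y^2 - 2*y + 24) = 8*y^4 - 48*y^3 - 72*y^2 + 752*y - 960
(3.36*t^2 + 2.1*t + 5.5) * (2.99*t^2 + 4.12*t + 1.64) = 10.0464*t^4 + 20.1222*t^3 + 30.6074*t^2 + 26.104*t + 9.02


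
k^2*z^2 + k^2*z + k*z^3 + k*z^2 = z*(k + z)*(k*z + k)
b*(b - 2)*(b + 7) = b^3 + 5*b^2 - 14*b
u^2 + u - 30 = (u - 5)*(u + 6)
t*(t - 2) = t^2 - 2*t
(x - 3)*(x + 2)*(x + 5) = x^3 + 4*x^2 - 11*x - 30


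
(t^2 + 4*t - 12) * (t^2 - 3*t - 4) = t^4 + t^3 - 28*t^2 + 20*t + 48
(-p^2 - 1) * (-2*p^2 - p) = 2*p^4 + p^3 + 2*p^2 + p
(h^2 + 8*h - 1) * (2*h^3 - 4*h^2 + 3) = 2*h^5 + 12*h^4 - 34*h^3 + 7*h^2 + 24*h - 3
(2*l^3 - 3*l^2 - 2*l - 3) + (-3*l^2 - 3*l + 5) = 2*l^3 - 6*l^2 - 5*l + 2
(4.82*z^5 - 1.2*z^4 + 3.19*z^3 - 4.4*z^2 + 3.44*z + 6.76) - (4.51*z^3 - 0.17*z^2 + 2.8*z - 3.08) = 4.82*z^5 - 1.2*z^4 - 1.32*z^3 - 4.23*z^2 + 0.64*z + 9.84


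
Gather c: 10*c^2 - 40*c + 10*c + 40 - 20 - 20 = 10*c^2 - 30*c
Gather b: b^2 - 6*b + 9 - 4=b^2 - 6*b + 5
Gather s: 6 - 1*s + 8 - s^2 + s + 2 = 16 - s^2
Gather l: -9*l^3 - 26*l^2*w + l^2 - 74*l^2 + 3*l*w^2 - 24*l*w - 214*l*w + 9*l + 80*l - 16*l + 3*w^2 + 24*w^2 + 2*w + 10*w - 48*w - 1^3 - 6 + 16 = -9*l^3 + l^2*(-26*w - 73) + l*(3*w^2 - 238*w + 73) + 27*w^2 - 36*w + 9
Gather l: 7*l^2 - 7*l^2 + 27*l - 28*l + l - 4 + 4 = 0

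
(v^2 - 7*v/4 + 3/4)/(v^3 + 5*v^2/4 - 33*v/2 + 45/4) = (v - 1)/(v^2 + 2*v - 15)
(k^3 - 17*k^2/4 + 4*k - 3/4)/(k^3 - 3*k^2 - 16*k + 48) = (4*k^2 - 5*k + 1)/(4*(k^2 - 16))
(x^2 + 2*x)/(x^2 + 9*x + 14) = x/(x + 7)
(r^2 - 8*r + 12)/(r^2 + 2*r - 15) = (r^2 - 8*r + 12)/(r^2 + 2*r - 15)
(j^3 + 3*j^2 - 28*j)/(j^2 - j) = (j^2 + 3*j - 28)/(j - 1)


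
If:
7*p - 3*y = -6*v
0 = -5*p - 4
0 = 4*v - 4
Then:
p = -4/5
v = 1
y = 2/15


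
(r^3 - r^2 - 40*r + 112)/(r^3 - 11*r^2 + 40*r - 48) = (r + 7)/(r - 3)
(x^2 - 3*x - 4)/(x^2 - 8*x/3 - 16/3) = 3*(x + 1)/(3*x + 4)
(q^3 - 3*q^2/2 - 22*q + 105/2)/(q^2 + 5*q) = q - 13/2 + 21/(2*q)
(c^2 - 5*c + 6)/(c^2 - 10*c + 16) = (c - 3)/(c - 8)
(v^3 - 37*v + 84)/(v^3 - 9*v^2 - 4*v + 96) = (v^2 + 4*v - 21)/(v^2 - 5*v - 24)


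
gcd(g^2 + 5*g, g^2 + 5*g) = g^2 + 5*g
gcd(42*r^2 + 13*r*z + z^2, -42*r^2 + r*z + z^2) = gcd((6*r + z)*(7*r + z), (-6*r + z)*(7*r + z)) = 7*r + z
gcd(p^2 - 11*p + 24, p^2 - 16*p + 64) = p - 8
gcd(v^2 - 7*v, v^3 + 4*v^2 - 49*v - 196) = v - 7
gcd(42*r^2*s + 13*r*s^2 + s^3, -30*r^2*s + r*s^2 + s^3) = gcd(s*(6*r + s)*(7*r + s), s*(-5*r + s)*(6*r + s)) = 6*r*s + s^2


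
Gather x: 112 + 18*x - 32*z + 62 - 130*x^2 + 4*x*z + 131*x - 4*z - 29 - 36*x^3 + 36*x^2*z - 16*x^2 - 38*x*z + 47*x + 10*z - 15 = -36*x^3 + x^2*(36*z - 146) + x*(196 - 34*z) - 26*z + 130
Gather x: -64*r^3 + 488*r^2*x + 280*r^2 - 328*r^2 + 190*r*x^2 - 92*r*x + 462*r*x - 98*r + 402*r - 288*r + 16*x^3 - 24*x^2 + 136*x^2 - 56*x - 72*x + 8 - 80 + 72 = -64*r^3 - 48*r^2 + 16*r + 16*x^3 + x^2*(190*r + 112) + x*(488*r^2 + 370*r - 128)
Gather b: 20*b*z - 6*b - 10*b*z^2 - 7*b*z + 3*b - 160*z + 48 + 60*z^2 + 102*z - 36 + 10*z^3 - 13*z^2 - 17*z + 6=b*(-10*z^2 + 13*z - 3) + 10*z^3 + 47*z^2 - 75*z + 18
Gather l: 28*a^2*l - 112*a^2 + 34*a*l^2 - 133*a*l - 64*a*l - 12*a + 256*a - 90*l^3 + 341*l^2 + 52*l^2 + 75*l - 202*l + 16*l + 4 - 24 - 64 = -112*a^2 + 244*a - 90*l^3 + l^2*(34*a + 393) + l*(28*a^2 - 197*a - 111) - 84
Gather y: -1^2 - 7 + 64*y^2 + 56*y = 64*y^2 + 56*y - 8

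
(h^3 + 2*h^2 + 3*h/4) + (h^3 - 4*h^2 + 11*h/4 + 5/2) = 2*h^3 - 2*h^2 + 7*h/2 + 5/2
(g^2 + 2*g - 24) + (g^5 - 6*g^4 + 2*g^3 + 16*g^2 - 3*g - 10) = g^5 - 6*g^4 + 2*g^3 + 17*g^2 - g - 34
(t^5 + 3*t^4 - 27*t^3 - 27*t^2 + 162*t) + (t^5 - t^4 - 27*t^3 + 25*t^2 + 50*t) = 2*t^5 + 2*t^4 - 54*t^3 - 2*t^2 + 212*t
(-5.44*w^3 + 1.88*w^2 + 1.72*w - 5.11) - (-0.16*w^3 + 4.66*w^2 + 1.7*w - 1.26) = -5.28*w^3 - 2.78*w^2 + 0.02*w - 3.85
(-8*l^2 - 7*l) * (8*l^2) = -64*l^4 - 56*l^3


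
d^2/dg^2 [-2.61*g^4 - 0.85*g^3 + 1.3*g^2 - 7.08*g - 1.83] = -31.32*g^2 - 5.1*g + 2.6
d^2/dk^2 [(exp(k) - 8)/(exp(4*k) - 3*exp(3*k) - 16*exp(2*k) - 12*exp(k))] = (9*exp(7*k) - 161*exp(6*k) + 556*exp(5*k) + 1140*exp(4*k) - 4208*exp(3*k) - 8960*exp(2*k) - 4608*exp(k) - 1152)*exp(-k)/(exp(9*k) - 9*exp(8*k) - 21*exp(7*k) + 225*exp(6*k) + 552*exp(5*k) - 1476*exp(4*k) - 7120*exp(3*k) - 10512*exp(2*k) - 6912*exp(k) - 1728)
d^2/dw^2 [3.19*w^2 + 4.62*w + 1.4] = 6.38000000000000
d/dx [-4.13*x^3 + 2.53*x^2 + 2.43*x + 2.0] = -12.39*x^2 + 5.06*x + 2.43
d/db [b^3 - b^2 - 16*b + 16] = 3*b^2 - 2*b - 16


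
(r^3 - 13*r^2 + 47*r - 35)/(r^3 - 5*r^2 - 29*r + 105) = (r^2 - 6*r + 5)/(r^2 + 2*r - 15)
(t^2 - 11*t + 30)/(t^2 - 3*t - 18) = (t - 5)/(t + 3)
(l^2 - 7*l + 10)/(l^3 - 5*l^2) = (l - 2)/l^2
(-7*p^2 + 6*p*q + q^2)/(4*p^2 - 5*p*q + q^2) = (-7*p - q)/(4*p - q)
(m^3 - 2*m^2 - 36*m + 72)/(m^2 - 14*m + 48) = (m^2 + 4*m - 12)/(m - 8)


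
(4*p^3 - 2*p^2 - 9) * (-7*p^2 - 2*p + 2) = -28*p^5 + 6*p^4 + 12*p^3 + 59*p^2 + 18*p - 18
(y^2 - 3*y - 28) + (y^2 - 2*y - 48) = 2*y^2 - 5*y - 76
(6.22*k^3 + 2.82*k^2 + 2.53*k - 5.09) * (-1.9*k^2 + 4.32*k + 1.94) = -11.818*k^5 + 21.5124*k^4 + 19.4422*k^3 + 26.0714*k^2 - 17.0806*k - 9.8746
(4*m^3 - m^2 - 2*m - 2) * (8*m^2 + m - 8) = 32*m^5 - 4*m^4 - 49*m^3 - 10*m^2 + 14*m + 16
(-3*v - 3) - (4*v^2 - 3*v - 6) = 3 - 4*v^2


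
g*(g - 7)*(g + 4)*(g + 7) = g^4 + 4*g^3 - 49*g^2 - 196*g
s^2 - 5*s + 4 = (s - 4)*(s - 1)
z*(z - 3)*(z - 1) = z^3 - 4*z^2 + 3*z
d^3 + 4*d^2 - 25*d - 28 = (d - 4)*(d + 1)*(d + 7)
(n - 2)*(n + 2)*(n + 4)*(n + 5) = n^4 + 9*n^3 + 16*n^2 - 36*n - 80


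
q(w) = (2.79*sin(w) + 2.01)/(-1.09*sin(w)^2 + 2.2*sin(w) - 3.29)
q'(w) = (2.18*sin(w)*cos(w) - 2.2*cos(w))*(2.79*sin(w) + 2.01)/(-1.09*sin(w)^2 + 2.2*sin(w) - 3.29)^2 + 2.79*cos(w)/(-1.09*sin(w)^2 + 2.2*sin(w) - 3.29)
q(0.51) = -1.36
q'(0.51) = -1.53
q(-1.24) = 0.10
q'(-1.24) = -0.12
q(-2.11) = 0.06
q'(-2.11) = 0.22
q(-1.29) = 0.10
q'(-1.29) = -0.10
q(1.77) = -2.18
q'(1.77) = 0.27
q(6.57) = -1.02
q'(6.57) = -1.53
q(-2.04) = 0.08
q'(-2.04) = 0.18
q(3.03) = -0.76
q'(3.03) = 1.39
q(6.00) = -0.31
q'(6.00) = -0.88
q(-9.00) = -0.20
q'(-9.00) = 0.71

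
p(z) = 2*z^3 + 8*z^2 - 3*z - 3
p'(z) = 6*z^2 + 16*z - 3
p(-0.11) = -2.58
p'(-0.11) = -4.69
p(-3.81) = 13.95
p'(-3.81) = 23.14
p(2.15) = 47.41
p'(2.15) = 59.14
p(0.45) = -2.55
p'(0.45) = 5.42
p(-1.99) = 18.89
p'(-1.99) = -11.08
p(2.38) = 62.14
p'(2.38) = 69.07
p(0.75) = 0.09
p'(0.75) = 12.38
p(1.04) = 4.78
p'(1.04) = 20.13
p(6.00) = 699.00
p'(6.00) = 309.00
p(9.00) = 2076.00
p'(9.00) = 627.00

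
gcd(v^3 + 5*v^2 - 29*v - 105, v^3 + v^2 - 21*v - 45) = v^2 - 2*v - 15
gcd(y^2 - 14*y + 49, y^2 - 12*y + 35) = y - 7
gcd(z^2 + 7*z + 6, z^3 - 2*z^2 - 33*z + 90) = z + 6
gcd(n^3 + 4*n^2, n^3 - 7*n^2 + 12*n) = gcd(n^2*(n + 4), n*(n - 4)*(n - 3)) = n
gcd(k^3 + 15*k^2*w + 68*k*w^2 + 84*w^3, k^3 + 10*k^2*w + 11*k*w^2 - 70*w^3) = k + 7*w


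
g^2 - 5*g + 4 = (g - 4)*(g - 1)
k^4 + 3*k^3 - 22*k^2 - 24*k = k*(k - 4)*(k + 1)*(k + 6)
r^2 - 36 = (r - 6)*(r + 6)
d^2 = d^2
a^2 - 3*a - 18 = (a - 6)*(a + 3)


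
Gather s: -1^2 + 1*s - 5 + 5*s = 6*s - 6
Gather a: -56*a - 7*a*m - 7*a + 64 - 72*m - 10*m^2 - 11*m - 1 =a*(-7*m - 63) - 10*m^2 - 83*m + 63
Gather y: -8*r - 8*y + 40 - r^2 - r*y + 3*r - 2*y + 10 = -r^2 - 5*r + y*(-r - 10) + 50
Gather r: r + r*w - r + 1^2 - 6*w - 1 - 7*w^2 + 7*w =r*w - 7*w^2 + w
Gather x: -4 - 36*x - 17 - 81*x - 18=-117*x - 39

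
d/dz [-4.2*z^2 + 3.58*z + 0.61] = 3.58 - 8.4*z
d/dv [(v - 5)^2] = 2*v - 10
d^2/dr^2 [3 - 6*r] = 0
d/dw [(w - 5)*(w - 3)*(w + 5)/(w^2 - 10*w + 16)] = (w^4 - 20*w^3 + 103*w^2 - 246*w + 350)/(w^4 - 20*w^3 + 132*w^2 - 320*w + 256)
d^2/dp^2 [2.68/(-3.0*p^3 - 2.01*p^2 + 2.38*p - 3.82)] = ((48.24*p + 10.7736)*(3.0*p^3 + 2.01*p^2 - 2.38*p + 3.82) - 2.68*(9.0*p^2 + 4.02*p - 2.38)*(18.0*p^2 + 8.04*p - 4.76))/(3.0*p^3 + 2.01*p^2 - 2.38*p + 3.82)^3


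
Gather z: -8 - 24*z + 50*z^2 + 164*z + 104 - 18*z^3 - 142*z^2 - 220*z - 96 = -18*z^3 - 92*z^2 - 80*z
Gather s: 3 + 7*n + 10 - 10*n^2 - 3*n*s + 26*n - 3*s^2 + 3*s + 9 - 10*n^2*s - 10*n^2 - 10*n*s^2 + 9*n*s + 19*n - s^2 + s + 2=-20*n^2 + 52*n + s^2*(-10*n - 4) + s*(-10*n^2 + 6*n + 4) + 24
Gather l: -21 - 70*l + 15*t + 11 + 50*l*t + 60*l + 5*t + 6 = l*(50*t - 10) + 20*t - 4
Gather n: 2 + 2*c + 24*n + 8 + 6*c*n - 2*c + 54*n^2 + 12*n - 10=54*n^2 + n*(6*c + 36)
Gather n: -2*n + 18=18 - 2*n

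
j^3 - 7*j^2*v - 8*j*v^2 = j*(j - 8*v)*(j + v)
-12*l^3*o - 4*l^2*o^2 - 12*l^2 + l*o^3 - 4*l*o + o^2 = (-6*l + o)*(2*l + o)*(l*o + 1)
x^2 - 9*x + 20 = (x - 5)*(x - 4)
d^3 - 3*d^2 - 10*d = d*(d - 5)*(d + 2)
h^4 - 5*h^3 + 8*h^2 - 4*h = h*(h - 2)^2*(h - 1)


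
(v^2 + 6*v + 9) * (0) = 0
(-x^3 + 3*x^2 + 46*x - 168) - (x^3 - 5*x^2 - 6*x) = -2*x^3 + 8*x^2 + 52*x - 168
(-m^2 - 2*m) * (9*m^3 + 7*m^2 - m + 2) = -9*m^5 - 25*m^4 - 13*m^3 - 4*m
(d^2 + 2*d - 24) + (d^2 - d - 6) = 2*d^2 + d - 30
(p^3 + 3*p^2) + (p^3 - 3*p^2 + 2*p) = 2*p^3 + 2*p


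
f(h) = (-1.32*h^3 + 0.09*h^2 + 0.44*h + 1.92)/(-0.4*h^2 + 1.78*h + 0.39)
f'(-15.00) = 3.13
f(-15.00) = -38.44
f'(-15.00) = 3.13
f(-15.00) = -38.44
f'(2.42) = -9.90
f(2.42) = -6.45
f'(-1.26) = 0.57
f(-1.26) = -1.67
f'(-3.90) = 2.34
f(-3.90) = -6.32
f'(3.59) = -54.07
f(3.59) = -34.72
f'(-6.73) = 2.77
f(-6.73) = -13.65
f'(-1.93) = 1.47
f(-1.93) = -2.40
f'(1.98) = -6.02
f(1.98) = -3.03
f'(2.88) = -17.49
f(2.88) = -12.55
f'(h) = (0.8*h - 1.78)*(-1.32*h^3 + 0.09*h^2 + 0.44*h + 1.92)/(-0.4*h^2 + 1.78*h + 0.39)^2 + (-3.96*h^2 + 0.18*h + 0.44)/(-0.4*h^2 + 1.78*h + 0.39) = (0.528*h^4 - 4.6992*h^3 - 1.2082*h^2 + 1.6062*h - 3.246)/(0.16*h^4 - 1.424*h^3 + 2.8564*h^2 + 1.3884*h + 0.1521)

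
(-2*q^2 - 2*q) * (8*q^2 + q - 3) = -16*q^4 - 18*q^3 + 4*q^2 + 6*q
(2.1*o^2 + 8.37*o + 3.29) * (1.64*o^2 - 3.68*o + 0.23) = 3.444*o^4 + 5.9988*o^3 - 24.923*o^2 - 10.1821*o + 0.7567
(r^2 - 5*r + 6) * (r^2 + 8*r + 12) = r^4 + 3*r^3 - 22*r^2 - 12*r + 72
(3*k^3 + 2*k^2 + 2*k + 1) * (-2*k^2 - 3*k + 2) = -6*k^5 - 13*k^4 - 4*k^3 - 4*k^2 + k + 2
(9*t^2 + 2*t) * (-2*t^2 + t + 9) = -18*t^4 + 5*t^3 + 83*t^2 + 18*t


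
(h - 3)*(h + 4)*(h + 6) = h^3 + 7*h^2 - 6*h - 72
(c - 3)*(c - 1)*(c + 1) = c^3 - 3*c^2 - c + 3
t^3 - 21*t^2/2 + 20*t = t*(t - 8)*(t - 5/2)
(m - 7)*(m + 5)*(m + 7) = m^3 + 5*m^2 - 49*m - 245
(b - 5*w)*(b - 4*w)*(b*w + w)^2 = b^4*w^2 - 9*b^3*w^3 + 2*b^3*w^2 + 20*b^2*w^4 - 18*b^2*w^3 + b^2*w^2 + 40*b*w^4 - 9*b*w^3 + 20*w^4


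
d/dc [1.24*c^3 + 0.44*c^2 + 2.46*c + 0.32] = 3.72*c^2 + 0.88*c + 2.46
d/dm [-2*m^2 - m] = -4*m - 1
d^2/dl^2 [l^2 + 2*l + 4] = 2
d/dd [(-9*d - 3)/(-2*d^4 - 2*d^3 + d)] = (-54*d^4 - 60*d^3 - 18*d^2 + 3)/(4*d^8 + 8*d^7 + 4*d^6 - 4*d^5 - 4*d^4 + d^2)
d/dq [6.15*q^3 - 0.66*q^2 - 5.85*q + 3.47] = 18.45*q^2 - 1.32*q - 5.85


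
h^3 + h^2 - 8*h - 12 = (h - 3)*(h + 2)^2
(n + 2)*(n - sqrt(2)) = n^2 - sqrt(2)*n + 2*n - 2*sqrt(2)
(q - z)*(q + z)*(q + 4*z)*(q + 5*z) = q^4 + 9*q^3*z + 19*q^2*z^2 - 9*q*z^3 - 20*z^4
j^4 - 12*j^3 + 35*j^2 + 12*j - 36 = (j - 6)^2*(j - 1)*(j + 1)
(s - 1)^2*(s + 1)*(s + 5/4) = s^4 + s^3/4 - 9*s^2/4 - s/4 + 5/4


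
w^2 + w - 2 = (w - 1)*(w + 2)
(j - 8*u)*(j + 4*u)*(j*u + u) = j^3*u - 4*j^2*u^2 + j^2*u - 32*j*u^3 - 4*j*u^2 - 32*u^3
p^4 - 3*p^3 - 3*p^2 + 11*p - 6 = (p - 3)*(p - 1)^2*(p + 2)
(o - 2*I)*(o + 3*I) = o^2 + I*o + 6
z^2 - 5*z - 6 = (z - 6)*(z + 1)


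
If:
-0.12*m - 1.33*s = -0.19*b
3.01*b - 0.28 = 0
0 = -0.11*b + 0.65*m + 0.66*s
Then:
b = 0.09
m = 0.00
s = 0.01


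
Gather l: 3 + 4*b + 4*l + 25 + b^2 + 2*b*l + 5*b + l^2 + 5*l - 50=b^2 + 9*b + l^2 + l*(2*b + 9) - 22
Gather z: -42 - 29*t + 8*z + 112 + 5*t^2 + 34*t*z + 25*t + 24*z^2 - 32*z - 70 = 5*t^2 - 4*t + 24*z^2 + z*(34*t - 24)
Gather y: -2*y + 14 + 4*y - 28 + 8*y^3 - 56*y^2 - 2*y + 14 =8*y^3 - 56*y^2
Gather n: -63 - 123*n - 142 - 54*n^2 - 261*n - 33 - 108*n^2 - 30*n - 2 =-162*n^2 - 414*n - 240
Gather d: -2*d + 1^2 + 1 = 2 - 2*d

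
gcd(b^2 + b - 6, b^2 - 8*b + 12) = b - 2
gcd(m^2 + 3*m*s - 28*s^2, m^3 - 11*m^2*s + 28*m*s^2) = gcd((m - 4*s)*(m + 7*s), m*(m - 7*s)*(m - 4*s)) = -m + 4*s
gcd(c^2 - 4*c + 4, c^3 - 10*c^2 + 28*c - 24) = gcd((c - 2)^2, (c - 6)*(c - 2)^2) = c^2 - 4*c + 4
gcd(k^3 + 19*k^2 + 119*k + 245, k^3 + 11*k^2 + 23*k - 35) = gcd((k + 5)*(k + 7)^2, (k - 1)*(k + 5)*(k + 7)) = k^2 + 12*k + 35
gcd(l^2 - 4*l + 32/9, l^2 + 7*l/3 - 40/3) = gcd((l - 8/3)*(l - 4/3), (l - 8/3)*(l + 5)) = l - 8/3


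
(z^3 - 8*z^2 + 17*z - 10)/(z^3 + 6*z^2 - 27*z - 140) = (z^2 - 3*z + 2)/(z^2 + 11*z + 28)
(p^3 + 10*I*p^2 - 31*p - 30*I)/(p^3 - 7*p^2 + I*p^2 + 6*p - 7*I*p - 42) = (p^2 + 7*I*p - 10)/(p^2 - p*(7 + 2*I) + 14*I)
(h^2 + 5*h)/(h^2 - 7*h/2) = 2*(h + 5)/(2*h - 7)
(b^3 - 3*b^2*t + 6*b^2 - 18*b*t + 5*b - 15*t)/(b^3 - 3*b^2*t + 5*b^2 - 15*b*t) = (b + 1)/b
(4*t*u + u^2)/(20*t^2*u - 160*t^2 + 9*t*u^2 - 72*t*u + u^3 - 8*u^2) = u/(5*t*u - 40*t + u^2 - 8*u)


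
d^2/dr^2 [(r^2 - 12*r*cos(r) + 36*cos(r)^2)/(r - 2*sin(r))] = 2*((r - 2*sin(r))^2*(6*r*cos(r) + 72*sin(r)^2 + 12*sin(r) - 35) + (r - 2*sin(r))*(-(r - 6*cos(r))^2*sin(r) + 2*(2*cos(r) - 1)*(6*r*sin(r) + r - 18*sin(2*r) - 6*cos(r))) + (r - 6*cos(r))^2*(2*cos(r) - 1)^2)/(r - 2*sin(r))^3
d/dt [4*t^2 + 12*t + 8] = 8*t + 12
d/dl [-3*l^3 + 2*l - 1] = 2 - 9*l^2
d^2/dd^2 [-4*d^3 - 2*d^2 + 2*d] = -24*d - 4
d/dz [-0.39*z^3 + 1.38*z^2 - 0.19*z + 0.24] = -1.17*z^2 + 2.76*z - 0.19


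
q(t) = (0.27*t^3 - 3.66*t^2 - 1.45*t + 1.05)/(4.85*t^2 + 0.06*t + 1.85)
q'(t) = (-9.7*t - 0.06)*(0.27*t^3 - 3.66*t^2 - 1.45*t + 1.05)/(4.85*t^2 + 0.06*t + 1.85)^2 + (0.81*t^2 - 7.32*t - 1.45)/(4.85*t^2 + 0.06*t + 1.85) = (1.3095*t^4 + 0.0324000000000026*t^3 + 8.3114*t^2 - 23.727*t - 2.7455)/(23.5225*t^4 + 0.582*t^3 + 17.9486*t^2 + 0.222*t + 3.4225)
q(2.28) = -0.66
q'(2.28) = 0.03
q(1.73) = -0.67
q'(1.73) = -0.03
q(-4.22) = -0.89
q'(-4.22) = 0.09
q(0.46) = -0.13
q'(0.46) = -1.40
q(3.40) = -0.61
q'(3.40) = 0.06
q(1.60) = -0.66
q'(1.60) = -0.05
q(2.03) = -0.67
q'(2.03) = 0.01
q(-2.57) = -0.71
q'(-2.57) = 0.15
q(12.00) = -0.11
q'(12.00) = 0.06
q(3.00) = -0.63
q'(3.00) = 0.05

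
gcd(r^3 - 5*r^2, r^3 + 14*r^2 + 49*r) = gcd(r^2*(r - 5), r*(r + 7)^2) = r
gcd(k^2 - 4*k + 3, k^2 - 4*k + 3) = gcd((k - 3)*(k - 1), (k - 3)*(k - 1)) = k^2 - 4*k + 3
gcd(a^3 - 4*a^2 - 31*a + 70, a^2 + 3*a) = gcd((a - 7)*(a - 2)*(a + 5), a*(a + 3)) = 1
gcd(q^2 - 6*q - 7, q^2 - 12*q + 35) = q - 7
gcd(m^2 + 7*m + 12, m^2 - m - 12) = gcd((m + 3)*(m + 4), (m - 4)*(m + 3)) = m + 3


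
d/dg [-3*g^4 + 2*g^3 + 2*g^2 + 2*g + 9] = -12*g^3 + 6*g^2 + 4*g + 2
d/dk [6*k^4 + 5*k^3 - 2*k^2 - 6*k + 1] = 24*k^3 + 15*k^2 - 4*k - 6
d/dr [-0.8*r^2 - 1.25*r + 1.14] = -1.6*r - 1.25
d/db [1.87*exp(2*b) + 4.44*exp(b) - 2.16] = (3.74*exp(b) + 4.44)*exp(b)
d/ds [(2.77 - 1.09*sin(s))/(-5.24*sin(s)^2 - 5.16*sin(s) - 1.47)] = (-5.7116*sin(s)^2 + 29.0296*sin(s) + 15.8955)*cos(s)/(27.4576*sin(s)^4 + 54.0768*sin(s)^3 + 42.0312*sin(s)^2 + 15.1704*sin(s) + 2.1609)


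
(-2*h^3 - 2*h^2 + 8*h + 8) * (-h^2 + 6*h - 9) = 2*h^5 - 10*h^4 - 2*h^3 + 58*h^2 - 24*h - 72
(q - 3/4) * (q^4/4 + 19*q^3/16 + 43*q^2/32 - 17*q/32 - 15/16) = q^5/4 + q^4 + 29*q^3/64 - 197*q^2/128 - 69*q/128 + 45/64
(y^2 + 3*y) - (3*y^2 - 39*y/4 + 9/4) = -2*y^2 + 51*y/4 - 9/4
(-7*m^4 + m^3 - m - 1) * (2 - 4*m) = 28*m^5 - 18*m^4 + 2*m^3 + 4*m^2 + 2*m - 2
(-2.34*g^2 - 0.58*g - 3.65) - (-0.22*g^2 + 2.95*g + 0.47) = -2.12*g^2 - 3.53*g - 4.12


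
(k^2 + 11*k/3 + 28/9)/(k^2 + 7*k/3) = (k + 4/3)/k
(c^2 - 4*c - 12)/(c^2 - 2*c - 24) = (c + 2)/(c + 4)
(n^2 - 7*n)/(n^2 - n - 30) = n*(7 - n)/(-n^2 + n + 30)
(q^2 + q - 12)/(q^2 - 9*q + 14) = (q^2 + q - 12)/(q^2 - 9*q + 14)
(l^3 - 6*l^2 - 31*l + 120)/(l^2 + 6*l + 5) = (l^2 - 11*l + 24)/(l + 1)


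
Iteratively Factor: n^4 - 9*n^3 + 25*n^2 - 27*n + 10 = (n - 1)*(n^3 - 8*n^2 + 17*n - 10) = (n - 1)^2*(n^2 - 7*n + 10) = (n - 2)*(n - 1)^2*(n - 5)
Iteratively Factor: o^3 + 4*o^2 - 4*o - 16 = (o + 2)*(o^2 + 2*o - 8) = (o + 2)*(o + 4)*(o - 2)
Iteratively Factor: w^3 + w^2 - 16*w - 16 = (w + 4)*(w^2 - 3*w - 4) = (w - 4)*(w + 4)*(w + 1)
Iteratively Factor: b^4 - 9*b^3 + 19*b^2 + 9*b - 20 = (b - 4)*(b^3 - 5*b^2 - b + 5) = (b - 4)*(b - 1)*(b^2 - 4*b - 5) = (b - 4)*(b - 1)*(b + 1)*(b - 5)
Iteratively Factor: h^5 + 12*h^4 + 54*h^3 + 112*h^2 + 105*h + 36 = (h + 1)*(h^4 + 11*h^3 + 43*h^2 + 69*h + 36) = (h + 1)^2*(h^3 + 10*h^2 + 33*h + 36) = (h + 1)^2*(h + 4)*(h^2 + 6*h + 9) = (h + 1)^2*(h + 3)*(h + 4)*(h + 3)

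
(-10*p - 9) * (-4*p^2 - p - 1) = 40*p^3 + 46*p^2 + 19*p + 9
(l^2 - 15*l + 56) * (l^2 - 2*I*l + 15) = l^4 - 15*l^3 - 2*I*l^3 + 71*l^2 + 30*I*l^2 - 225*l - 112*I*l + 840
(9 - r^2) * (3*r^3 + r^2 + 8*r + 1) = -3*r^5 - r^4 + 19*r^3 + 8*r^2 + 72*r + 9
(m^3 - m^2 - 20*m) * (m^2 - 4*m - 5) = m^5 - 5*m^4 - 21*m^3 + 85*m^2 + 100*m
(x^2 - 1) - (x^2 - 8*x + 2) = 8*x - 3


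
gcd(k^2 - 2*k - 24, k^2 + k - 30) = 1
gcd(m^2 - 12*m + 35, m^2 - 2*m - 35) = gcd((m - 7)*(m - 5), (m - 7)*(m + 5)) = m - 7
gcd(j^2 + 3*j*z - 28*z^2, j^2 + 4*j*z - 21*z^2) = j + 7*z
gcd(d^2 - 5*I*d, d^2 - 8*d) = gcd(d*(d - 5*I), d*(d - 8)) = d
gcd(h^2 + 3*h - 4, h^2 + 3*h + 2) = 1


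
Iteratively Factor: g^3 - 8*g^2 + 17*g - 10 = (g - 5)*(g^2 - 3*g + 2) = (g - 5)*(g - 1)*(g - 2)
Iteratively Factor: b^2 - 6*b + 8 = (b - 2)*(b - 4)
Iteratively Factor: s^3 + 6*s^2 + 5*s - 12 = (s - 1)*(s^2 + 7*s + 12) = (s - 1)*(s + 3)*(s + 4)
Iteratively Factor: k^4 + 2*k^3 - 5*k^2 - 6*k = (k + 1)*(k^3 + k^2 - 6*k) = (k + 1)*(k + 3)*(k^2 - 2*k) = (k - 2)*(k + 1)*(k + 3)*(k)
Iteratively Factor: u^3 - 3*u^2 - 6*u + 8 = (u - 1)*(u^2 - 2*u - 8) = (u - 1)*(u + 2)*(u - 4)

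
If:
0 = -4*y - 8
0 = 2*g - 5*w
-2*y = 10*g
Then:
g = 2/5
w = 4/25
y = -2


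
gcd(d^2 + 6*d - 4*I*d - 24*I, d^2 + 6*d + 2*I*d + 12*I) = d + 6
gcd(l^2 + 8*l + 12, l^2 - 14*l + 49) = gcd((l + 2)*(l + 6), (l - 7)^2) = 1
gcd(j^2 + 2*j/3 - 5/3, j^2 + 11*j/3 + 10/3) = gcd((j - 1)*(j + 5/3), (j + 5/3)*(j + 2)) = j + 5/3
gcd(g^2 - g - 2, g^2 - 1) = g + 1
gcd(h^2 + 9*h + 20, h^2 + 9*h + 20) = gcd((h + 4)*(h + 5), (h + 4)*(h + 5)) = h^2 + 9*h + 20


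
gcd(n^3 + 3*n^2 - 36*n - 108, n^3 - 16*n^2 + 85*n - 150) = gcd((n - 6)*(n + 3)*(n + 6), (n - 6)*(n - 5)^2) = n - 6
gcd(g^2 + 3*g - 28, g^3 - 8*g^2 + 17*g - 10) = 1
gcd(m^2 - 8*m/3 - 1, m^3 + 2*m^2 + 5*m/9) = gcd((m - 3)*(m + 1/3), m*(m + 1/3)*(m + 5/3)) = m + 1/3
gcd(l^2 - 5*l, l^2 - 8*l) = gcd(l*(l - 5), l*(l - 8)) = l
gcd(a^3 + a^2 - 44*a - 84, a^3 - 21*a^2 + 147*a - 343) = a - 7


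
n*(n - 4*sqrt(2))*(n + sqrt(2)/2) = n^3 - 7*sqrt(2)*n^2/2 - 4*n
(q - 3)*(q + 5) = q^2 + 2*q - 15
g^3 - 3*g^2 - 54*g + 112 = (g - 8)*(g - 2)*(g + 7)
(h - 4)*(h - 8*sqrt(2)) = h^2 - 8*sqrt(2)*h - 4*h + 32*sqrt(2)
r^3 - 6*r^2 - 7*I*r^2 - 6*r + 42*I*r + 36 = (r - 6)*(r - 6*I)*(r - I)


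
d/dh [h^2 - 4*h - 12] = 2*h - 4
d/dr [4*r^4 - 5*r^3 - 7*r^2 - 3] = r*(16*r^2 - 15*r - 14)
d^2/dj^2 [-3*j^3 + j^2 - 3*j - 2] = 2 - 18*j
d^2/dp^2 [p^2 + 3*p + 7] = 2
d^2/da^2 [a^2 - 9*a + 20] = 2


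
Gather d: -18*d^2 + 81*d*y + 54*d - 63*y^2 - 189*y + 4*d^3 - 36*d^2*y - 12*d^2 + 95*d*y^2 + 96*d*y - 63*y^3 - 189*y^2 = 4*d^3 + d^2*(-36*y - 30) + d*(95*y^2 + 177*y + 54) - 63*y^3 - 252*y^2 - 189*y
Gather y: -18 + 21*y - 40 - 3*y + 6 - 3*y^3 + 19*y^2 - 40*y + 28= -3*y^3 + 19*y^2 - 22*y - 24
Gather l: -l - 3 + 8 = 5 - l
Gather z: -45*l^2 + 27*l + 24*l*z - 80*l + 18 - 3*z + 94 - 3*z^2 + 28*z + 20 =-45*l^2 - 53*l - 3*z^2 + z*(24*l + 25) + 132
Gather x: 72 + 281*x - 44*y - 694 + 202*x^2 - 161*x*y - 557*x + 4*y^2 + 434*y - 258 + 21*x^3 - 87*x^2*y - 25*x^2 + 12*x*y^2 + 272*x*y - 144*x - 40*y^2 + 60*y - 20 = 21*x^3 + x^2*(177 - 87*y) + x*(12*y^2 + 111*y - 420) - 36*y^2 + 450*y - 900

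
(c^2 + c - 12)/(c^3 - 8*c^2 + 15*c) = (c + 4)/(c*(c - 5))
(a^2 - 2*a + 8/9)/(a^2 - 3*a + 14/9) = (3*a - 4)/(3*a - 7)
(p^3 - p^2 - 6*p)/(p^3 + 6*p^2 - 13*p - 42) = p/(p + 7)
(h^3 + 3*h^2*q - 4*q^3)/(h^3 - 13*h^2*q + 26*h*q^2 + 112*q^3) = (h^2 + h*q - 2*q^2)/(h^2 - 15*h*q + 56*q^2)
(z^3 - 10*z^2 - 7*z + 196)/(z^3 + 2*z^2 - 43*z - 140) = (z - 7)/(z + 5)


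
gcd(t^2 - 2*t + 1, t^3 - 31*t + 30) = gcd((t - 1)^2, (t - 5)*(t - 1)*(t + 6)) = t - 1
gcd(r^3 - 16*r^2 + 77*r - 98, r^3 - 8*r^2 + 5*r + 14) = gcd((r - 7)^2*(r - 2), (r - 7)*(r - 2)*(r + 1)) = r^2 - 9*r + 14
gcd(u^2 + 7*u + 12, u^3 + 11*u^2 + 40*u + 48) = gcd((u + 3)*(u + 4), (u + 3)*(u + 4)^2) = u^2 + 7*u + 12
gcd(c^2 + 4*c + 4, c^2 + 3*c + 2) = c + 2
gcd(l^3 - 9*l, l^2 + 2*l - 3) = l + 3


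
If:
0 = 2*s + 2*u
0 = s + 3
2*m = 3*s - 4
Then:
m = -13/2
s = -3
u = 3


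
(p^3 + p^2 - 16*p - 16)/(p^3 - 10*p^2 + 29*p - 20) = (p^2 + 5*p + 4)/(p^2 - 6*p + 5)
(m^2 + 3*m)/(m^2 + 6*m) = (m + 3)/(m + 6)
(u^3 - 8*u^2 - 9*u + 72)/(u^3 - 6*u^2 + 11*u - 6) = (u^2 - 5*u - 24)/(u^2 - 3*u + 2)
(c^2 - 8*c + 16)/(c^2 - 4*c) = (c - 4)/c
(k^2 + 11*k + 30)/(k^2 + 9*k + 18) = (k + 5)/(k + 3)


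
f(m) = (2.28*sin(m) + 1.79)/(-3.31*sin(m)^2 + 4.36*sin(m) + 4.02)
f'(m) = (6.62*sin(m)*cos(m) - 4.36*cos(m))*(2.28*sin(m) + 1.79)/(-3.31*sin(m)^2 + 4.36*sin(m) + 4.02)^2 + 2.28*cos(m)/(-3.31*sin(m)^2 + 4.36*sin(m) + 4.02)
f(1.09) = 0.72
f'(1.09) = 0.29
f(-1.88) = 0.12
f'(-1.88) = 0.10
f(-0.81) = -0.16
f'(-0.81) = -2.94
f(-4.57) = 0.79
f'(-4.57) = -0.11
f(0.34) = 0.50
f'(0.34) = 0.22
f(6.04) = 0.45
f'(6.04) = -0.13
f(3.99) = -0.07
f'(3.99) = 1.75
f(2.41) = 0.61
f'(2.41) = -0.32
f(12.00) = 0.78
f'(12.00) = -4.50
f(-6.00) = 0.49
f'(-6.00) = 0.20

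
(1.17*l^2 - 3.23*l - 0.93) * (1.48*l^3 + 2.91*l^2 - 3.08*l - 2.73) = 1.7316*l^5 - 1.3757*l^4 - 14.3793*l^3 + 4.048*l^2 + 11.6823*l + 2.5389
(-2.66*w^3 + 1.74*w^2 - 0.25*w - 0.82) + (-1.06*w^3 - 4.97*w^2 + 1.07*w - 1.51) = -3.72*w^3 - 3.23*w^2 + 0.82*w - 2.33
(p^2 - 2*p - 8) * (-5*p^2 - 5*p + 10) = -5*p^4 + 5*p^3 + 60*p^2 + 20*p - 80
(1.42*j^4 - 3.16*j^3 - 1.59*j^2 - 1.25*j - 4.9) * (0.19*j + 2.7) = 0.2698*j^5 + 3.2336*j^4 - 8.8341*j^3 - 4.5305*j^2 - 4.306*j - 13.23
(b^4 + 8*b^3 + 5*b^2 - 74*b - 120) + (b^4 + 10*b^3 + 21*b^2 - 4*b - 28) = 2*b^4 + 18*b^3 + 26*b^2 - 78*b - 148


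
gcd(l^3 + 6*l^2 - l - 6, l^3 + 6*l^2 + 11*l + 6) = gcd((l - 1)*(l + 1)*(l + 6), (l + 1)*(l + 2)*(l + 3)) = l + 1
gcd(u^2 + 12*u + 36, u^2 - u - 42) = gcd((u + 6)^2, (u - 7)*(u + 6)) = u + 6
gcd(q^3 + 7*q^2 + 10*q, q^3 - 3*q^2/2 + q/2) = q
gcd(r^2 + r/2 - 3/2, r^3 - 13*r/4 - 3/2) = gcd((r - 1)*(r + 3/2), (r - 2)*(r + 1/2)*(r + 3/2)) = r + 3/2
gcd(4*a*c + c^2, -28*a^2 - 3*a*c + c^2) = 4*a + c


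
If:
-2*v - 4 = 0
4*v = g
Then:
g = -8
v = -2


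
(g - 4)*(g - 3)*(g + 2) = g^3 - 5*g^2 - 2*g + 24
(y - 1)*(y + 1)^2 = y^3 + y^2 - y - 1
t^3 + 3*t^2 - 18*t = t*(t - 3)*(t + 6)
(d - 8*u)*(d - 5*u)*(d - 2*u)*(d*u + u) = d^4*u - 15*d^3*u^2 + d^3*u + 66*d^2*u^3 - 15*d^2*u^2 - 80*d*u^4 + 66*d*u^3 - 80*u^4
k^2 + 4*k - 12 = (k - 2)*(k + 6)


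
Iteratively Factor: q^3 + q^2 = (q)*(q^2 + q) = q*(q + 1)*(q)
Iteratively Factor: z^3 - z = (z + 1)*(z^2 - z) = (z - 1)*(z + 1)*(z)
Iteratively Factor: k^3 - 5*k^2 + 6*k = (k - 3)*(k^2 - 2*k) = k*(k - 3)*(k - 2)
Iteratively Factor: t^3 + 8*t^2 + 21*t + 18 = (t + 2)*(t^2 + 6*t + 9) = (t + 2)*(t + 3)*(t + 3)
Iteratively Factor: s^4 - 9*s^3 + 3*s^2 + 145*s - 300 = (s + 4)*(s^3 - 13*s^2 + 55*s - 75) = (s - 3)*(s + 4)*(s^2 - 10*s + 25) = (s - 5)*(s - 3)*(s + 4)*(s - 5)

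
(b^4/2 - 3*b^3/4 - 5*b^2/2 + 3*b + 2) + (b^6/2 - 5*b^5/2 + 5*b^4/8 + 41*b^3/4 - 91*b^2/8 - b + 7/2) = b^6/2 - 5*b^5/2 + 9*b^4/8 + 19*b^3/2 - 111*b^2/8 + 2*b + 11/2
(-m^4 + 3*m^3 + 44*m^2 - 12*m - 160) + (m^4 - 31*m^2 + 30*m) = 3*m^3 + 13*m^2 + 18*m - 160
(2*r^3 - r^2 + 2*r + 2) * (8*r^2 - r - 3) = 16*r^5 - 10*r^4 + 11*r^3 + 17*r^2 - 8*r - 6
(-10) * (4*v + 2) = -40*v - 20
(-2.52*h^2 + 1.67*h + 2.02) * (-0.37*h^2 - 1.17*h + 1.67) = 0.9324*h^4 + 2.3305*h^3 - 6.9097*h^2 + 0.4255*h + 3.3734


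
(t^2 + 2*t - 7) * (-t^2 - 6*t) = -t^4 - 8*t^3 - 5*t^2 + 42*t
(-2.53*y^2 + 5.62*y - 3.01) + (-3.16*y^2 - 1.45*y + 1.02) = -5.69*y^2 + 4.17*y - 1.99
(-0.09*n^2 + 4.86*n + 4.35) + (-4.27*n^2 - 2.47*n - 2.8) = -4.36*n^2 + 2.39*n + 1.55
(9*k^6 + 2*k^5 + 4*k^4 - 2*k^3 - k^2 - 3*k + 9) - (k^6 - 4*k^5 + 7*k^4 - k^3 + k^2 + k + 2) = 8*k^6 + 6*k^5 - 3*k^4 - k^3 - 2*k^2 - 4*k + 7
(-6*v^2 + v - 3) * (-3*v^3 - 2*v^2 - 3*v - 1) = 18*v^5 + 9*v^4 + 25*v^3 + 9*v^2 + 8*v + 3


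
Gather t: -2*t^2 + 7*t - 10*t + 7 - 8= -2*t^2 - 3*t - 1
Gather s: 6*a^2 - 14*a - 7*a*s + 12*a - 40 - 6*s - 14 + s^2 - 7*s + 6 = 6*a^2 - 2*a + s^2 + s*(-7*a - 13) - 48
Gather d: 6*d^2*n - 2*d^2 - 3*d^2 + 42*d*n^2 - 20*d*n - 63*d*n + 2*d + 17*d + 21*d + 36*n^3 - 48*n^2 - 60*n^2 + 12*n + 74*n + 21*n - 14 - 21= d^2*(6*n - 5) + d*(42*n^2 - 83*n + 40) + 36*n^3 - 108*n^2 + 107*n - 35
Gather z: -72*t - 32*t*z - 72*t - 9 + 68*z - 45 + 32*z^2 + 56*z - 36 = -144*t + 32*z^2 + z*(124 - 32*t) - 90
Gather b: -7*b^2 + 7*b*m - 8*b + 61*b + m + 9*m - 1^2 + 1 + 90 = -7*b^2 + b*(7*m + 53) + 10*m + 90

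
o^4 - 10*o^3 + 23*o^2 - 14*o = o*(o - 7)*(o - 2)*(o - 1)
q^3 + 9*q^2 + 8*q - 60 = (q - 2)*(q + 5)*(q + 6)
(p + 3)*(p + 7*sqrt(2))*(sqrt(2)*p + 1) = sqrt(2)*p^3 + 3*sqrt(2)*p^2 + 15*p^2 + 7*sqrt(2)*p + 45*p + 21*sqrt(2)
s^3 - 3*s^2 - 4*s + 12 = (s - 3)*(s - 2)*(s + 2)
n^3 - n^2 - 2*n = n*(n - 2)*(n + 1)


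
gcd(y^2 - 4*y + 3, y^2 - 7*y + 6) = y - 1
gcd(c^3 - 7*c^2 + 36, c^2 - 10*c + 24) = c - 6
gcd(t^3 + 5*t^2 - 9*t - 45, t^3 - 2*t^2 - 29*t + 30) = t + 5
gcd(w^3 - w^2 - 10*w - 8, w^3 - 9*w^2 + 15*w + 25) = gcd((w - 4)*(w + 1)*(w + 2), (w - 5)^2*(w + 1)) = w + 1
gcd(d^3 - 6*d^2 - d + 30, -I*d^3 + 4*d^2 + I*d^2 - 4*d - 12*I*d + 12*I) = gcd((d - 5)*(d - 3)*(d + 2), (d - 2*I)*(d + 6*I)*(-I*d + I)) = 1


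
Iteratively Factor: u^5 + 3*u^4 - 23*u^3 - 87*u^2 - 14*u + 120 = (u + 4)*(u^4 - u^3 - 19*u^2 - 11*u + 30) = (u + 2)*(u + 4)*(u^3 - 3*u^2 - 13*u + 15) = (u + 2)*(u + 3)*(u + 4)*(u^2 - 6*u + 5) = (u - 1)*(u + 2)*(u + 3)*(u + 4)*(u - 5)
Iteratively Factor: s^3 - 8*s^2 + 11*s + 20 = (s + 1)*(s^2 - 9*s + 20) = (s - 4)*(s + 1)*(s - 5)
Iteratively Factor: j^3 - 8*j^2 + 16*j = (j)*(j^2 - 8*j + 16) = j*(j - 4)*(j - 4)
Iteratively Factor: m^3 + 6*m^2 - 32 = (m - 2)*(m^2 + 8*m + 16) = (m - 2)*(m + 4)*(m + 4)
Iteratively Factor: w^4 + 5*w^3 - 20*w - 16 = (w - 2)*(w^3 + 7*w^2 + 14*w + 8) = (w - 2)*(w + 4)*(w^2 + 3*w + 2) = (w - 2)*(w + 2)*(w + 4)*(w + 1)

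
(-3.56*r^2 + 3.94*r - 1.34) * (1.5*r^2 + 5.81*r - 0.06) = -5.34*r^4 - 14.7736*r^3 + 21.095*r^2 - 8.0218*r + 0.0804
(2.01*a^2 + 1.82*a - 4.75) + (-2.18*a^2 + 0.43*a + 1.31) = -0.17*a^2 + 2.25*a - 3.44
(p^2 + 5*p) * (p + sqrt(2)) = p^3 + sqrt(2)*p^2 + 5*p^2 + 5*sqrt(2)*p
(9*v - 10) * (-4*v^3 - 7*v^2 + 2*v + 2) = -36*v^4 - 23*v^3 + 88*v^2 - 2*v - 20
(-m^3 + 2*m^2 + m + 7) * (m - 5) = -m^4 + 7*m^3 - 9*m^2 + 2*m - 35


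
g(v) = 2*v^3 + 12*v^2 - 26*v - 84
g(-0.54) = -66.78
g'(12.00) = 1126.00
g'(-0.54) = -37.21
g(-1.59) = -20.36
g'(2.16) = 53.83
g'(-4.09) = -23.79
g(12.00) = 4788.00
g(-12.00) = -1500.00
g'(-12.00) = 550.00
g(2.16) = -64.02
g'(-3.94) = -27.42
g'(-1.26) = -46.71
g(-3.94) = 82.40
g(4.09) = 147.23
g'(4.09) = 172.53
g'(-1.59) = -48.99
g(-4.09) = 86.24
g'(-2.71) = -46.98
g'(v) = 6*v^2 + 24*v - 26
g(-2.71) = 34.78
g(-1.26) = -36.19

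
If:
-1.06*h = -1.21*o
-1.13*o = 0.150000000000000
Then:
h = -0.15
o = -0.13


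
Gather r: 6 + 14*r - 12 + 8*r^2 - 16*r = 8*r^2 - 2*r - 6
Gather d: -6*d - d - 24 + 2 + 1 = -7*d - 21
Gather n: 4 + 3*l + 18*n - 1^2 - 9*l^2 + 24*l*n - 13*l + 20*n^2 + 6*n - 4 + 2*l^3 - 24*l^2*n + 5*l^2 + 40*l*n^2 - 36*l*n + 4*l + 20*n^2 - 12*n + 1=2*l^3 - 4*l^2 - 6*l + n^2*(40*l + 40) + n*(-24*l^2 - 12*l + 12)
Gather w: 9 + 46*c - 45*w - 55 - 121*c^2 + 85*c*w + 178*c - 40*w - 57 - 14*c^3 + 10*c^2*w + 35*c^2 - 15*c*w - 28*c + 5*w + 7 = -14*c^3 - 86*c^2 + 196*c + w*(10*c^2 + 70*c - 80) - 96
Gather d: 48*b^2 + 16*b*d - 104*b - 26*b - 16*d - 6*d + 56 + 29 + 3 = 48*b^2 - 130*b + d*(16*b - 22) + 88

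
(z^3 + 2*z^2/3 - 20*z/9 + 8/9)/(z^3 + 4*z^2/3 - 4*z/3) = (z - 2/3)/z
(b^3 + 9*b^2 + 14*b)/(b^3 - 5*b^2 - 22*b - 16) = b*(b + 7)/(b^2 - 7*b - 8)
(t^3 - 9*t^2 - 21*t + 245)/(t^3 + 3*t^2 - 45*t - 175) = (t - 7)/(t + 5)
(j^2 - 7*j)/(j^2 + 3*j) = (j - 7)/(j + 3)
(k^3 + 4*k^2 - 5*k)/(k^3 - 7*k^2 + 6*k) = (k + 5)/(k - 6)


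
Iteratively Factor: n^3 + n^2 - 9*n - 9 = (n - 3)*(n^2 + 4*n + 3) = (n - 3)*(n + 3)*(n + 1)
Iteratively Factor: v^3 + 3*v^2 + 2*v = (v + 2)*(v^2 + v) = v*(v + 2)*(v + 1)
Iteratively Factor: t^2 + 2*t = (t)*(t + 2)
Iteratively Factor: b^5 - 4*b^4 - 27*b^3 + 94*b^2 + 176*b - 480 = (b + 3)*(b^4 - 7*b^3 - 6*b^2 + 112*b - 160) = (b - 4)*(b + 3)*(b^3 - 3*b^2 - 18*b + 40) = (b - 4)*(b + 3)*(b + 4)*(b^2 - 7*b + 10) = (b - 5)*(b - 4)*(b + 3)*(b + 4)*(b - 2)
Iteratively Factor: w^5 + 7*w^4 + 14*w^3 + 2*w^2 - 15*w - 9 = (w + 1)*(w^4 + 6*w^3 + 8*w^2 - 6*w - 9) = (w - 1)*(w + 1)*(w^3 + 7*w^2 + 15*w + 9) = (w - 1)*(w + 1)^2*(w^2 + 6*w + 9) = (w - 1)*(w + 1)^2*(w + 3)*(w + 3)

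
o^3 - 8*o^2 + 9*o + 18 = (o - 6)*(o - 3)*(o + 1)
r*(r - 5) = r^2 - 5*r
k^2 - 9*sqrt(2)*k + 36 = (k - 6*sqrt(2))*(k - 3*sqrt(2))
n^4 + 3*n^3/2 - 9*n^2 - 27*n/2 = n*(n - 3)*(n + 3/2)*(n + 3)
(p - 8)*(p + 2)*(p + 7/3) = p^3 - 11*p^2/3 - 30*p - 112/3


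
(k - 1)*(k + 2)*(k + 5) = k^3 + 6*k^2 + 3*k - 10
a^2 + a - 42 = (a - 6)*(a + 7)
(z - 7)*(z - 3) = z^2 - 10*z + 21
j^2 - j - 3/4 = (j - 3/2)*(j + 1/2)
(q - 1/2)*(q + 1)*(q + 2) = q^3 + 5*q^2/2 + q/2 - 1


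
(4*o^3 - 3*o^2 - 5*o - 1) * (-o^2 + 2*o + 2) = -4*o^5 + 11*o^4 + 7*o^3 - 15*o^2 - 12*o - 2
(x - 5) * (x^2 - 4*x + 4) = x^3 - 9*x^2 + 24*x - 20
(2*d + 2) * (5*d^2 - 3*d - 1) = 10*d^3 + 4*d^2 - 8*d - 2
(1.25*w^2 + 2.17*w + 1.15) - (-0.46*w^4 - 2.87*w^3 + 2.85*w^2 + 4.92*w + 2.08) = 0.46*w^4 + 2.87*w^3 - 1.6*w^2 - 2.75*w - 0.93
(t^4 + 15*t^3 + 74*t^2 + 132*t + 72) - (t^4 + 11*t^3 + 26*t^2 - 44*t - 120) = 4*t^3 + 48*t^2 + 176*t + 192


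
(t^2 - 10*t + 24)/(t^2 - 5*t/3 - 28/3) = 3*(t - 6)/(3*t + 7)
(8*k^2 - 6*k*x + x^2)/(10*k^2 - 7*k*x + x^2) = (-4*k + x)/(-5*k + x)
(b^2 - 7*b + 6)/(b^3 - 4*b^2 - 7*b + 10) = (b - 6)/(b^2 - 3*b - 10)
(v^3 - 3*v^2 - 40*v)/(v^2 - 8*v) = v + 5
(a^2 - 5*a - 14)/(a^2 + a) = (a^2 - 5*a - 14)/(a*(a + 1))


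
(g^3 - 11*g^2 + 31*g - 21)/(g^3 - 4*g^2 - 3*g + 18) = (g^2 - 8*g + 7)/(g^2 - g - 6)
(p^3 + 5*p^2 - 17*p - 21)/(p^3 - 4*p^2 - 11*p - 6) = (p^2 + 4*p - 21)/(p^2 - 5*p - 6)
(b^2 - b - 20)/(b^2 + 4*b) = (b - 5)/b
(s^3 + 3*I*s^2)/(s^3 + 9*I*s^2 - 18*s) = s/(s + 6*I)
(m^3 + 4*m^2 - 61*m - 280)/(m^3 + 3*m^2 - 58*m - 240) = (m + 7)/(m + 6)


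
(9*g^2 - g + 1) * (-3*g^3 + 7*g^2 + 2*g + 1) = -27*g^5 + 66*g^4 + 8*g^3 + 14*g^2 + g + 1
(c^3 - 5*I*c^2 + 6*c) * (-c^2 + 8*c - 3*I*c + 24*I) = -c^5 + 8*c^4 + 2*I*c^4 - 21*c^3 - 16*I*c^3 + 168*c^2 - 18*I*c^2 + 144*I*c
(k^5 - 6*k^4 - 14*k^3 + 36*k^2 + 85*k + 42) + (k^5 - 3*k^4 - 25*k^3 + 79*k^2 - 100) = 2*k^5 - 9*k^4 - 39*k^3 + 115*k^2 + 85*k - 58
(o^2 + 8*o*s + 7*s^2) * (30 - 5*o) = -5*o^3 - 40*o^2*s + 30*o^2 - 35*o*s^2 + 240*o*s + 210*s^2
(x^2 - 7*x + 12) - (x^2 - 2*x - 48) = 60 - 5*x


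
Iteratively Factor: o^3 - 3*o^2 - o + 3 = (o - 3)*(o^2 - 1) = (o - 3)*(o - 1)*(o + 1)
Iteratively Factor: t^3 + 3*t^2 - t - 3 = (t + 3)*(t^2 - 1) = (t + 1)*(t + 3)*(t - 1)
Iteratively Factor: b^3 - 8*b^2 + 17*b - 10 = (b - 1)*(b^2 - 7*b + 10) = (b - 5)*(b - 1)*(b - 2)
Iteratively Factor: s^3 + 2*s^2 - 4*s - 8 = (s + 2)*(s^2 - 4) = (s + 2)^2*(s - 2)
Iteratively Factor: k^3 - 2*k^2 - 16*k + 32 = (k + 4)*(k^2 - 6*k + 8) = (k - 4)*(k + 4)*(k - 2)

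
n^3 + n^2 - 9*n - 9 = (n - 3)*(n + 1)*(n + 3)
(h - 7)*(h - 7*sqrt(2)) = h^2 - 7*sqrt(2)*h - 7*h + 49*sqrt(2)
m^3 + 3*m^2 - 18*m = m*(m - 3)*(m + 6)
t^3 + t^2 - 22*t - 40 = (t - 5)*(t + 2)*(t + 4)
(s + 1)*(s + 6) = s^2 + 7*s + 6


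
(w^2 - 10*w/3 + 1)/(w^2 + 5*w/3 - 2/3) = (w - 3)/(w + 2)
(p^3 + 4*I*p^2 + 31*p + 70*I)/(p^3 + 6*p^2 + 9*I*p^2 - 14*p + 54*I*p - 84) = (p - 5*I)/(p + 6)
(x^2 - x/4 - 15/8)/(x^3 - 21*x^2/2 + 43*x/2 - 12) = (x + 5/4)/(x^2 - 9*x + 8)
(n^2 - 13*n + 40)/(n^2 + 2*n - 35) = (n - 8)/(n + 7)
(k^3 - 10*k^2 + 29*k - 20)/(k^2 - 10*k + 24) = (k^2 - 6*k + 5)/(k - 6)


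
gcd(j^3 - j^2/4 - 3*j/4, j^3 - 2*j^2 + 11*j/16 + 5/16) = j - 1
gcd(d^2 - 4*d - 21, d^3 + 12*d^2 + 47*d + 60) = d + 3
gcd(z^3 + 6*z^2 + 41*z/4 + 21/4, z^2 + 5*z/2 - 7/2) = z + 7/2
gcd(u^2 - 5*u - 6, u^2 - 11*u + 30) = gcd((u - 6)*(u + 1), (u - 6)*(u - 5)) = u - 6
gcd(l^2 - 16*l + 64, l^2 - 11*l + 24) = l - 8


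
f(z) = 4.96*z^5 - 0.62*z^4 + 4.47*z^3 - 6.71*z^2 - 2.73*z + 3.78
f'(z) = 24.8*z^4 - 2.48*z^3 + 13.41*z^2 - 13.42*z - 2.73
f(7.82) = 144440.38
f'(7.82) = 92268.89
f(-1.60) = -83.41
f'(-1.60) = 225.76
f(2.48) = 465.78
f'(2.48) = 946.76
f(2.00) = 156.04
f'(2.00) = 401.03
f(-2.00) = -222.00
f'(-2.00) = 494.39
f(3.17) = 1595.22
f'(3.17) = 2514.80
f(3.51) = 2653.24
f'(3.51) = 3772.40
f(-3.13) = -1740.05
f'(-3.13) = 2626.98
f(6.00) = 38476.80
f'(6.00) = 32004.63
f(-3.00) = -1424.61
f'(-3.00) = 2233.98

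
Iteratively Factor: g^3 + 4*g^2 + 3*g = (g + 1)*(g^2 + 3*g) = (g + 1)*(g + 3)*(g)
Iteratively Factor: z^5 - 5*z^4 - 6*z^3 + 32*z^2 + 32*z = (z - 4)*(z^4 - z^3 - 10*z^2 - 8*z) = (z - 4)^2*(z^3 + 3*z^2 + 2*z) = (z - 4)^2*(z + 2)*(z^2 + z) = (z - 4)^2*(z + 1)*(z + 2)*(z)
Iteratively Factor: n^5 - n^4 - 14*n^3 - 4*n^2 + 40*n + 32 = (n - 4)*(n^4 + 3*n^3 - 2*n^2 - 12*n - 8) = (n - 4)*(n + 2)*(n^3 + n^2 - 4*n - 4) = (n - 4)*(n + 1)*(n + 2)*(n^2 - 4) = (n - 4)*(n - 2)*(n + 1)*(n + 2)*(n + 2)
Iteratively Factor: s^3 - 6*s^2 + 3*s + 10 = (s - 5)*(s^2 - s - 2) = (s - 5)*(s - 2)*(s + 1)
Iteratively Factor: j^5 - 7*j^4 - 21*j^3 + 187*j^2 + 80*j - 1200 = (j + 4)*(j^4 - 11*j^3 + 23*j^2 + 95*j - 300) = (j - 5)*(j + 4)*(j^3 - 6*j^2 - 7*j + 60) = (j - 5)^2*(j + 4)*(j^2 - j - 12) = (j - 5)^2*(j + 3)*(j + 4)*(j - 4)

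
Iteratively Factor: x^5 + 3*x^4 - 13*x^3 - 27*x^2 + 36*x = (x)*(x^4 + 3*x^3 - 13*x^2 - 27*x + 36) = x*(x - 3)*(x^3 + 6*x^2 + 5*x - 12) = x*(x - 3)*(x + 4)*(x^2 + 2*x - 3) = x*(x - 3)*(x - 1)*(x + 4)*(x + 3)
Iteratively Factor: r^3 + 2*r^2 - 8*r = (r - 2)*(r^2 + 4*r) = (r - 2)*(r + 4)*(r)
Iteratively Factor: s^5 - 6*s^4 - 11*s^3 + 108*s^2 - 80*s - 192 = (s + 4)*(s^4 - 10*s^3 + 29*s^2 - 8*s - 48) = (s - 3)*(s + 4)*(s^3 - 7*s^2 + 8*s + 16) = (s - 4)*(s - 3)*(s + 4)*(s^2 - 3*s - 4) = (s - 4)*(s - 3)*(s + 1)*(s + 4)*(s - 4)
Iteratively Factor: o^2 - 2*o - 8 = (o - 4)*(o + 2)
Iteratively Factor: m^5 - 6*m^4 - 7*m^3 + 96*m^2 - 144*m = (m - 3)*(m^4 - 3*m^3 - 16*m^2 + 48*m) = (m - 3)*(m + 4)*(m^3 - 7*m^2 + 12*m) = (m - 3)^2*(m + 4)*(m^2 - 4*m) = (m - 4)*(m - 3)^2*(m + 4)*(m)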